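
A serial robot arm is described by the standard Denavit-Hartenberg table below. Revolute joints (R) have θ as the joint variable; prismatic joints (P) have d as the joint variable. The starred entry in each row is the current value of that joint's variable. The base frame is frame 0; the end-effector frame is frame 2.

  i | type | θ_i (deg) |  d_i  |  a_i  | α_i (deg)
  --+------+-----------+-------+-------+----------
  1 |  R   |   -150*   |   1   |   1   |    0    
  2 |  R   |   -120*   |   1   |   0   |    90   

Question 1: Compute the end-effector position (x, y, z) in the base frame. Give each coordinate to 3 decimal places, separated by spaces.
-0.866 -0.500 2.000

after link 1: o_1 = (-0.8660, -0.5000, 1.0000)
after link 2: o_2 = (-0.8660, -0.5000, 2.0000)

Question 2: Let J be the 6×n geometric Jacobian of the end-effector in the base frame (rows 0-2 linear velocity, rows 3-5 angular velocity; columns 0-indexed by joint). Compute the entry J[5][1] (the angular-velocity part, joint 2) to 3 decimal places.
1.000

axis z_1 = (0.0000,0.0000,1.0000); lever o_n−o_1 = (0.0000,0.0000,1.0000)
cross product → J_v[:, 1] = (0.0000,0.0000,0.0000)
J_ω[:, 1] = z_1
entry J[5][1] = 1.0000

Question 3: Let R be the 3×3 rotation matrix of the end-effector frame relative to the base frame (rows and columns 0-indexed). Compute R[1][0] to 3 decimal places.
End-effector x-axis (col 0 of R) = (-0.0000,1.0000,0.0000)
R[1][0] = 1.0000

1.000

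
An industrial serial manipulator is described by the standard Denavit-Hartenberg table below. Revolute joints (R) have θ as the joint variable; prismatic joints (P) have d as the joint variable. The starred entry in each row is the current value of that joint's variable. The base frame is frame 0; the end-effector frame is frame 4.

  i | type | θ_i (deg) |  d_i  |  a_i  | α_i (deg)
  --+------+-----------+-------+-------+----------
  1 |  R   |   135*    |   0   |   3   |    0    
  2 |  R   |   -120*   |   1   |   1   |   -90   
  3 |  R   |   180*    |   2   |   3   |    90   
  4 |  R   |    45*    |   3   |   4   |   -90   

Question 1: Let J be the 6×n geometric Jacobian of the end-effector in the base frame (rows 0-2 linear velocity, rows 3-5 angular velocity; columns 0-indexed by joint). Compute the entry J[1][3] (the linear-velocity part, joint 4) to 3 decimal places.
3.464

axis z_3 = (0.0000,0.0000,-1.0000); lever o_n−o_3 = (-3.4641,2.0000,-3.0000)
cross product → J_v[:, 3] = (2.0000,3.4641,0.0000)
J_ω[:, 3] = z_3
entry J[1][3] = 3.4641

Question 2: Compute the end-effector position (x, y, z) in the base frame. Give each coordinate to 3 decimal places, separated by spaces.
after link 1: o_1 = (-2.1213, 2.1213, 0.0000)
after link 2: o_2 = (-1.1554, 2.3801, 1.0000)
after link 3: o_3 = (-4.5708, 3.5355, 1.0000)
after link 4: o_4 = (-8.0349, 5.5355, -2.0000)

-8.035 5.536 -2.000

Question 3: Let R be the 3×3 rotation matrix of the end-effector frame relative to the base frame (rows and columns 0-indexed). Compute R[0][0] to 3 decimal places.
End-effector x-axis (col 0 of R) = (-0.8660,0.5000,-0.0000)
R[0][0] = -0.8660

-0.866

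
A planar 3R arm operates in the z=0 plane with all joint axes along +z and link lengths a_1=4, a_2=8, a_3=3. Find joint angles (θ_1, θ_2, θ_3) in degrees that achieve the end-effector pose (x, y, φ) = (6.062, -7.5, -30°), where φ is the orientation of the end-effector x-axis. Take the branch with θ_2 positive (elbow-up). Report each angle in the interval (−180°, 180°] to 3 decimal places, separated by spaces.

-150.003 120.001 0.001

wrist centre = target − a_3·(cos φ, sin φ) = (3.4639, -6.0000)
cos θ_2 = (47.9988−4²−8²)/(2·4·8) = -0.5000; θ_2 = 120.0013° (elbow-up)
β = atan2(-6.0000,3.4639) = -60.0013°; ψ = atan2(6.9281,-0.0002) = 90.0013°
θ_1 = β − ψ = -150.0025°
θ_3 = φ − θ_1 − θ_2 = 0.0013° (wrapped to (-180°,180°])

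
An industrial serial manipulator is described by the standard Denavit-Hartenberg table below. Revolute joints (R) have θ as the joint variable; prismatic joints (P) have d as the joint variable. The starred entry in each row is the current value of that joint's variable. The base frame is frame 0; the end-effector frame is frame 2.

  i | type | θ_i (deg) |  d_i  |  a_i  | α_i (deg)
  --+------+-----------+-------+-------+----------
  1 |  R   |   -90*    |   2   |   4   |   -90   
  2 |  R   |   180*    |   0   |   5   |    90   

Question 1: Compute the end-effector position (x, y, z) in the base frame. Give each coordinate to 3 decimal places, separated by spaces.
-0.000 1.000 2.000

after link 1: o_1 = (0.0000, -4.0000, 2.0000)
after link 2: o_2 = (-0.0000, 1.0000, 2.0000)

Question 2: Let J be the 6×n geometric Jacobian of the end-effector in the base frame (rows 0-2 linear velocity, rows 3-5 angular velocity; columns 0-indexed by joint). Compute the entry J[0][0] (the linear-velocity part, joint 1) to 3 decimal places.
axis z_0 = ẑ; lever o_n−o_0 = (-0.0000,1.0000,2.0000)
cross product → J_v[:, 0] = (-1.0000,-0.0000,0.0000)
J_ω[:, 0] = z_0
entry J[0][0] = -1.0000

-1.000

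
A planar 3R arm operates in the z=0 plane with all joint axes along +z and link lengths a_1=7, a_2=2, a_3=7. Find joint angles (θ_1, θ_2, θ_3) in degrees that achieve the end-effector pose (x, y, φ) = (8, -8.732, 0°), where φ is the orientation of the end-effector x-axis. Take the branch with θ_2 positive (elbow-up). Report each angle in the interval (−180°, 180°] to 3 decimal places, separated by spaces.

-90.001 30.004 59.997

wrist centre = target − a_3·(cos φ, sin φ) = (1.0000, -8.7320)
cos θ_2 = (77.2478−7²−2²)/(2·7·2) = 0.8660; θ_2 = 30.0036° (elbow-up)
β = atan2(-8.7320,1.0000) = -83.4669°; ψ = atan2(1.0001,8.7320) = 6.5338°
θ_1 = β − ψ = -90.0007°
θ_3 = φ − θ_1 − θ_2 = 59.9971° (wrapped to (-180°,180°])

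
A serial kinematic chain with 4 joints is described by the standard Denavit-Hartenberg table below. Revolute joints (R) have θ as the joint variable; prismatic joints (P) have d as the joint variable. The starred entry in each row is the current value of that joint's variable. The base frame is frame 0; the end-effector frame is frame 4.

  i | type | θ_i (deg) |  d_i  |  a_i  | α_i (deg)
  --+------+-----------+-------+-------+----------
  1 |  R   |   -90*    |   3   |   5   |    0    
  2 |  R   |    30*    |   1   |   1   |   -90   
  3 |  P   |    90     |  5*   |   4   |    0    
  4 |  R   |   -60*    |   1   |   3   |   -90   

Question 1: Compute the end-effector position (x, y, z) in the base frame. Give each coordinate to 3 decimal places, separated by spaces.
after link 1: o_1 = (0.0000, -5.0000, 3.0000)
after link 2: o_2 = (0.5000, -5.8660, 4.0000)
after link 3: o_3 = (4.8301, -3.3660, 0.0000)
after link 4: o_4 = (6.9952, -5.1160, -1.5000)

6.995 -5.116 -1.500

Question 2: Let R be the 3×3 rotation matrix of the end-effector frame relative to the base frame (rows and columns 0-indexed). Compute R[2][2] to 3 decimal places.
-0.866

End-effector z-axis (col 2 of R) = (-0.2500,0.4330,-0.8660)
R[2][2] = -0.8660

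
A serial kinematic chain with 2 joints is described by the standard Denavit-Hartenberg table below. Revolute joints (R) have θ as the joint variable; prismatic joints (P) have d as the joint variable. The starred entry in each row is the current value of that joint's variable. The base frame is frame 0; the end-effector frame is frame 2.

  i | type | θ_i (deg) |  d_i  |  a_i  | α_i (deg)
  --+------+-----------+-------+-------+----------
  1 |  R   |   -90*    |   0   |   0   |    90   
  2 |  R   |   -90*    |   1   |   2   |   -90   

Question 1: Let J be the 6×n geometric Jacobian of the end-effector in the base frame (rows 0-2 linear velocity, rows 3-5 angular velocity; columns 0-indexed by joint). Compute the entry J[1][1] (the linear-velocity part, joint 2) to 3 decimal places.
axis z_1 = (-1.0000,-0.0000,0.0000); lever o_n−o_1 = (-1.0000,-0.0000,-2.0000)
cross product → J_v[:, 1] = (0.0000,-2.0000,0.0000)
J_ω[:, 1] = z_1
entry J[1][1] = -2.0000

-2.000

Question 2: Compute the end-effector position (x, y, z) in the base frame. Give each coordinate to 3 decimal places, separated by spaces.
after link 1: o_1 = (0.0000, 0.0000, 0.0000)
after link 2: o_2 = (-1.0000, -0.0000, -2.0000)

-1.000 -0.000 -2.000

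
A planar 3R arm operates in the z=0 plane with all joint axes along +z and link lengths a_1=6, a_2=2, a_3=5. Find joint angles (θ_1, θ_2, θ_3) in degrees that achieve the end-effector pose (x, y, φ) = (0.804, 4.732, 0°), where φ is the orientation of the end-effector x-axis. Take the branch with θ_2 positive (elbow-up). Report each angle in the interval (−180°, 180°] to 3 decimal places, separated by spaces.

113.129 90.004 156.867

wrist centre = target − a_3·(cos φ, sin φ) = (-4.1960, 4.7320)
cos θ_2 = (39.9982−6²−2²)/(2·6·2) = -0.0001; θ_2 = 90.0042° (elbow-up)
β = atan2(4.7320,-4.1960) = 131.5643°; ψ = atan2(2.0000,5.9999) = 18.4354°
θ_1 = β − ψ = 113.1290°
θ_3 = φ − θ_1 − θ_2 = 156.8668° (wrapped to (-180°,180°])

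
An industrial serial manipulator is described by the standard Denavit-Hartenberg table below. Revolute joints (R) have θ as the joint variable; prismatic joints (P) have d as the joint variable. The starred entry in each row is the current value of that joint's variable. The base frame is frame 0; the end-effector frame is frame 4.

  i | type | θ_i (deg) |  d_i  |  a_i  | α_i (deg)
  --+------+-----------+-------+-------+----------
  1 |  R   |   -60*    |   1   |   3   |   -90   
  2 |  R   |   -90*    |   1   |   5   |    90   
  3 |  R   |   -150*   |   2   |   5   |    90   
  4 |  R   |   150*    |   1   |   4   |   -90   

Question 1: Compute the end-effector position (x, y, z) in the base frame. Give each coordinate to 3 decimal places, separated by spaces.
after link 1: o_1 = (1.5000, -2.5981, 1.0000)
after link 2: o_2 = (2.3660, -2.0981, 6.0000)
after link 3: o_3 = (-0.7990, -1.6160, 1.6699)
after link 4: o_4 = (0.4510, 1.4151, 4.1699)

0.451 1.415 4.170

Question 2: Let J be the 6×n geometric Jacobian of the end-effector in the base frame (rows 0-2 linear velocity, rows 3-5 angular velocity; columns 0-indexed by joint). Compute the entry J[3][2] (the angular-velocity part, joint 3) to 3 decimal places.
-0.500

axis z_2 = (-0.5000,0.8660,0.0000); lever o_n−o_2 = (-1.9151,3.5131,-1.8301)
cross product → J_v[:, 2] = (-1.5849,-0.9151,-0.0981)
J_ω[:, 2] = z_2
entry J[3][2] = -0.5000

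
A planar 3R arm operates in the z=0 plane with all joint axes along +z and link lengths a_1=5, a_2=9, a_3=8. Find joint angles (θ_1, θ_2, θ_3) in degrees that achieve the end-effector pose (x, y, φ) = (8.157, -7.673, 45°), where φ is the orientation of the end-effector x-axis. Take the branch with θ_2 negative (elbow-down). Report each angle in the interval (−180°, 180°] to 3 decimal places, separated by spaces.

-59.994 -30.008 135.002

wrist centre = target − a_3·(cos φ, sin φ) = (2.5001, -13.3299)
cos θ_2 = (183.9357−5²−9²)/(2·5·9) = 0.8660; θ_2 = -30.0083° (elbow-down)
β = atan2(-13.3299,2.5001) = -79.3770°; ψ = atan2(-4.5011,12.7936) = -19.3833°
θ_1 = β − ψ = -59.9937°
θ_3 = φ − θ_1 − θ_2 = 135.0021° (wrapped to (-180°,180°])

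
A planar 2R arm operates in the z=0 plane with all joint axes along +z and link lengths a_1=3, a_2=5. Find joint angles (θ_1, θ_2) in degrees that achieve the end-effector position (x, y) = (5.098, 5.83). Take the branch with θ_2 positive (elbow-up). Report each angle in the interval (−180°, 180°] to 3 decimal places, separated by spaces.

cos θ_2 = (59.9785−3²−5²)/(2·3·5) = 0.8660; θ_2 = 30.0086° (elbow-up)
β = atan2(5.8300,5.0980) = 48.8322°; ψ = atan2(2.5007,7.3298) = 18.8378°
θ_1 = β − ψ = 29.9943°

29.994 30.009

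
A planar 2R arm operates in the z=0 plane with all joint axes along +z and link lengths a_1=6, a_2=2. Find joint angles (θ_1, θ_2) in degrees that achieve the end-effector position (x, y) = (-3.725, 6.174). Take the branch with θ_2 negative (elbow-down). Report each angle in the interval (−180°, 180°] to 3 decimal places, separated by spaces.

135.005 -60.017

cos θ_2 = (51.9939−6²−2²)/(2·6·2) = 0.4997; θ_2 = -60.0168° (elbow-down)
β = atan2(6.1740,-3.7250) = 121.1041°; ψ = atan2(-1.7323,6.9995) = -13.9011°
θ_1 = β − ψ = 135.0052°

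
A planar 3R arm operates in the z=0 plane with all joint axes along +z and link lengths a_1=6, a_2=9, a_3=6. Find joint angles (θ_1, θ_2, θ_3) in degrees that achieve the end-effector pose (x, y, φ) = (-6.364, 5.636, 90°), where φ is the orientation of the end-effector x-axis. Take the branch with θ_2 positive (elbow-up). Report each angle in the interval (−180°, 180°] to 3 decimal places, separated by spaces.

90.001 135.000 -135.000

wrist centre = target − a_3·(cos φ, sin φ) = (-6.3640, -0.3640)
cos θ_2 = (40.6330−6²−9²)/(2·6·9) = -0.7071; θ_2 = 134.9996° (elbow-up)
β = atan2(-0.3640,-6.3640) = -176.7264°; ψ = atan2(6.3640,-0.3639) = 93.2728°
θ_1 = β − ψ = -269.9993°
θ_3 = φ − θ_1 − θ_2 = -135.0004° (wrapped to (-180°,180°])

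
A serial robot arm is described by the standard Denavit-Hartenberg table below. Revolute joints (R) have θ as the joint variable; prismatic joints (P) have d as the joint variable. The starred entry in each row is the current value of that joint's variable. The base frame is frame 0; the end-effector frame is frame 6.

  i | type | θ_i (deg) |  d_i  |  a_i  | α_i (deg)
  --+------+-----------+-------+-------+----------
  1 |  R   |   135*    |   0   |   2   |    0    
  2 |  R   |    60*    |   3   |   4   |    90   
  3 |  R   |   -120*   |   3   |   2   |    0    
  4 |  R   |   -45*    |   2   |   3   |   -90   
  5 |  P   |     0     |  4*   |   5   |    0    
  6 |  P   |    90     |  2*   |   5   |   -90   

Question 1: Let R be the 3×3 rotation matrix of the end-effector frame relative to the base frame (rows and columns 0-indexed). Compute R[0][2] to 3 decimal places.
End-effector z-axis (col 2 of R) = (-0.9330,-0.2500,0.2588)
R[0][2] = -0.9330

-0.933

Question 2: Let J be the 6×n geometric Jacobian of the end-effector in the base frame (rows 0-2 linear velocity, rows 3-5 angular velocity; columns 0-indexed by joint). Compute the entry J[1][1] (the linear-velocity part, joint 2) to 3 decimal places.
3.066

axis z_1 = (0.0000,0.0000,1.0000); lever o_n−o_1 = (3.0663,0.8216,-6.5982)
cross product → J_v[:, 1] = (-0.8216,3.0663,0.0000)
J_ω[:, 1] = z_1
entry J[1][1] = 3.0663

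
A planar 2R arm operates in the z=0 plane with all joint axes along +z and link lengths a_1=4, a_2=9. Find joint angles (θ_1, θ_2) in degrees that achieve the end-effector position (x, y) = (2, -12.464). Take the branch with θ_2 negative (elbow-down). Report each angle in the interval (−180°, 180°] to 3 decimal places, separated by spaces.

-59.997 -30.004

cos θ_2 = (159.3513−4²−9²)/(2·4·9) = 0.8660; θ_2 = -30.0040° (elbow-down)
β = atan2(-12.4640,2.0000) = -80.8839°; ψ = atan2(-4.5005,11.7939) = -20.8868°
θ_1 = β − ψ = -59.9971°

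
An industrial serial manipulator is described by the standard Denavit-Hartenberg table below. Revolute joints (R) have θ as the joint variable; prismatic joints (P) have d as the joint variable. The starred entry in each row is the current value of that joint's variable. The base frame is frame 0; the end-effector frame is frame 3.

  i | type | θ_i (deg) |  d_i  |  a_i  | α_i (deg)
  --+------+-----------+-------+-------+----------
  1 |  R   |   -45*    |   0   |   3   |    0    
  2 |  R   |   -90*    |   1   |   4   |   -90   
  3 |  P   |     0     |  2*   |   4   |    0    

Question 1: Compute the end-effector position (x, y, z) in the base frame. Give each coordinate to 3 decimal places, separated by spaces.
-2.121 -9.192 1.000

after link 1: o_1 = (2.1213, -2.1213, 0.0000)
after link 2: o_2 = (-0.7071, -4.9497, 1.0000)
after link 3: o_3 = (-2.1213, -9.1924, 1.0000)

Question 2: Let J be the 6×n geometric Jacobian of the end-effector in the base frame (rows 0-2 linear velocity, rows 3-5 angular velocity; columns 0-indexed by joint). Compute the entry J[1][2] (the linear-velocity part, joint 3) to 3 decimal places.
-0.707

prismatic axis z_2 = (0.7071,-0.7071,0.0000)
J_v[:, 2] = z_2; J_ω[:, 2] = (0,0,0)
entry J[1][2] = -0.7071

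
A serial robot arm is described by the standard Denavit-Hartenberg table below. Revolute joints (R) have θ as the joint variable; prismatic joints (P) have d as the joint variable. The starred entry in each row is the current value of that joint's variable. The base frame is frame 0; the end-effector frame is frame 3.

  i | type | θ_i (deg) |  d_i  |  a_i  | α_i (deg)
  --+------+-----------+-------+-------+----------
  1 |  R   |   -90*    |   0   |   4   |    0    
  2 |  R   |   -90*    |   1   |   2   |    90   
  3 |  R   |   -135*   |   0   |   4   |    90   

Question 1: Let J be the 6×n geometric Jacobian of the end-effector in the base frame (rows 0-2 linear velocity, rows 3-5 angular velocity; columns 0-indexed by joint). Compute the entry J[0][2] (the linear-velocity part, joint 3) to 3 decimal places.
-2.828

axis z_2 = (-0.0000,1.0000,0.0000); lever o_n−o_2 = (2.8284,0.0000,-2.8284)
cross product → J_v[:, 2] = (-2.8284,-0.0000,-2.8284)
J_ω[:, 2] = z_2
entry J[0][2] = -2.8284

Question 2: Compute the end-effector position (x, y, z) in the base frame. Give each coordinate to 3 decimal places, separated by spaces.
after link 1: o_1 = (0.0000, -4.0000, 0.0000)
after link 2: o_2 = (-2.0000, -4.0000, 1.0000)
after link 3: o_3 = (0.8284, -4.0000, -1.8284)

0.828 -4.000 -1.828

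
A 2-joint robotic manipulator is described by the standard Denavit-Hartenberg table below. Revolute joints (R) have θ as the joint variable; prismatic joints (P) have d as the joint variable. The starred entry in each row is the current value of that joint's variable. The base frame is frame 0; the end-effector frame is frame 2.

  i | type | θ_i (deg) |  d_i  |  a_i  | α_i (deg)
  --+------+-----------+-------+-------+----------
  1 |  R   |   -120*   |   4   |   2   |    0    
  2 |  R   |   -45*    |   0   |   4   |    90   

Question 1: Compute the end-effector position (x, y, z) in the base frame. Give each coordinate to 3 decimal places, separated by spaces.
-4.864 -2.767 4.000

after link 1: o_1 = (-1.0000, -1.7321, 4.0000)
after link 2: o_2 = (-4.8637, -2.7673, 4.0000)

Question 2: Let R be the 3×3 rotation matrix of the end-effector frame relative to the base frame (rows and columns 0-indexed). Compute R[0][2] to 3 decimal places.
End-effector z-axis (col 2 of R) = (-0.2588,0.9659,0.0000)
R[0][2] = -0.2588

-0.259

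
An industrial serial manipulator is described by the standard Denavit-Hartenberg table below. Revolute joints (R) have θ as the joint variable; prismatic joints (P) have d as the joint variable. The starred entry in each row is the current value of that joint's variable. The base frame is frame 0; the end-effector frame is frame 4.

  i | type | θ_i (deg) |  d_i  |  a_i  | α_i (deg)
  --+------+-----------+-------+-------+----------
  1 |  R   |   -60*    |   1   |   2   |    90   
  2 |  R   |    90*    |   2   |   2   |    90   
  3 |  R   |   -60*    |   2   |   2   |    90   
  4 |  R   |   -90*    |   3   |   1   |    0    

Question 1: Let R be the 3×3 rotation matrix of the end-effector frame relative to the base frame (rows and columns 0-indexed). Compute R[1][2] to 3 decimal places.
0.250

End-effector z-axis (col 2 of R) = (0.4330,0.2500,-0.8660)
R[1][2] = 0.2500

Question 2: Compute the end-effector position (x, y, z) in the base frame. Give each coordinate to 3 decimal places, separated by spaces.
after link 1: o_1 = (1.0000, -1.7321, 1.0000)
after link 2: o_2 = (-0.7321, -2.7321, 3.0000)
after link 3: o_3 = (1.7679, -3.5981, 4.0000)
after link 4: o_4 = (2.5670, -1.9821, 1.4019)

2.567 -1.982 1.402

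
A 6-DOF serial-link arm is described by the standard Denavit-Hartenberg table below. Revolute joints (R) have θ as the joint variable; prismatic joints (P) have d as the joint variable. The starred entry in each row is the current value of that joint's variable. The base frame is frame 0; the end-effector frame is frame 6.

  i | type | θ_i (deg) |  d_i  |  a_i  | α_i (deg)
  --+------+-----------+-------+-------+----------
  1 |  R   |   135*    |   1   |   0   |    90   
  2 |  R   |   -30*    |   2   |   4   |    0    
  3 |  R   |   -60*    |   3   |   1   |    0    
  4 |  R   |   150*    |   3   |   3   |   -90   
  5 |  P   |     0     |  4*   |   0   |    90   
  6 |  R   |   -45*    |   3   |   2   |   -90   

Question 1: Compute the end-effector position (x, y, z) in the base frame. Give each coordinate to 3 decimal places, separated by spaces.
5.351 10.205 3.116

after link 1: o_1 = (0.0000, 0.0000, 1.0000)
after link 2: o_2 = (-1.0353, 3.8637, -1.0000)
after link 3: o_3 = (1.0860, 5.9850, -2.0000)
after link 4: o_4 = (2.1467, 9.1670, 0.5981)
after link 5: o_5 = (4.5962, 6.7175, 2.5981)
after link 6: o_6 = (5.3515, 10.2049, 3.1157)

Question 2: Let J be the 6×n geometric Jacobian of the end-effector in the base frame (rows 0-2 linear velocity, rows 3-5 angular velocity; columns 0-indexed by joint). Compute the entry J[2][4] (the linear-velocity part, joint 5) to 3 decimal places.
prismatic axis z_4 = (0.6124,-0.6124,0.5000)
J_v[:, 4] = z_4; J_ω[:, 4] = (0,0,0)
entry J[2][4] = 0.5000

0.500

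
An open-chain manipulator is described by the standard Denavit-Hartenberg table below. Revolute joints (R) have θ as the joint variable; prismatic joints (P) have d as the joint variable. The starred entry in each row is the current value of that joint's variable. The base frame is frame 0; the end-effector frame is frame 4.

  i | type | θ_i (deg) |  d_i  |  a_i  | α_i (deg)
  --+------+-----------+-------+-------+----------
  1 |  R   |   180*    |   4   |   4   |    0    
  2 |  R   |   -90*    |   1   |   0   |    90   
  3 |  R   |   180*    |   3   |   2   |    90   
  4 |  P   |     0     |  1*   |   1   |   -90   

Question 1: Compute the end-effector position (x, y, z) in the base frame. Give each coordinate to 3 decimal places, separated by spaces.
-1.000 -3.000 6.000

after link 1: o_1 = (-4.0000, 0.0000, 4.0000)
after link 2: o_2 = (-4.0000, 0.0000, 5.0000)
after link 3: o_3 = (-1.0000, -2.0000, 5.0000)
after link 4: o_4 = (-1.0000, -3.0000, 6.0000)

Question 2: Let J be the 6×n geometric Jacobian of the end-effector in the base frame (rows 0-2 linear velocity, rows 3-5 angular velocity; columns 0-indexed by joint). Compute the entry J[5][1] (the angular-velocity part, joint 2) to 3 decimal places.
axis z_1 = (0.0000,0.0000,1.0000); lever o_n−o_1 = (3.0000,-3.0000,2.0000)
cross product → J_v[:, 1] = (3.0000,3.0000,-0.0000)
J_ω[:, 1] = z_1
entry J[5][1] = 1.0000

1.000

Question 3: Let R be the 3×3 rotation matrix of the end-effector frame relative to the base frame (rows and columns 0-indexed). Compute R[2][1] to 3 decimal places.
-1.000

End-effector y-axis (col 1 of R) = (0.0000,-0.0000,-1.0000)
R[2][1] = -1.0000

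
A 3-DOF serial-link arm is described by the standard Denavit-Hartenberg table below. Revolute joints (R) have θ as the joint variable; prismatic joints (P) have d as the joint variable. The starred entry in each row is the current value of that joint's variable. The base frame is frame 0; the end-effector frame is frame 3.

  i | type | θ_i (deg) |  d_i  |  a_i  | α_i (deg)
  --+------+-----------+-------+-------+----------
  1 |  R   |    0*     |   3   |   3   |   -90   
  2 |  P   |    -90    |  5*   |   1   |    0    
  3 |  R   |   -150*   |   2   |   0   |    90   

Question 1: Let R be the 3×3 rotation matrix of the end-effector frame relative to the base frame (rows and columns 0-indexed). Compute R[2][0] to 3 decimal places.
-0.866

End-effector x-axis (col 0 of R) = (-0.5000,0.0000,-0.8660)
R[2][0] = -0.8660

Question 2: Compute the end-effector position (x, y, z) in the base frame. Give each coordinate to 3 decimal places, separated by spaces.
after link 1: o_1 = (3.0000, 0.0000, 3.0000)
after link 2: o_2 = (3.0000, 5.0000, 4.0000)
after link 3: o_3 = (3.0000, 7.0000, 4.0000)

3.000 7.000 4.000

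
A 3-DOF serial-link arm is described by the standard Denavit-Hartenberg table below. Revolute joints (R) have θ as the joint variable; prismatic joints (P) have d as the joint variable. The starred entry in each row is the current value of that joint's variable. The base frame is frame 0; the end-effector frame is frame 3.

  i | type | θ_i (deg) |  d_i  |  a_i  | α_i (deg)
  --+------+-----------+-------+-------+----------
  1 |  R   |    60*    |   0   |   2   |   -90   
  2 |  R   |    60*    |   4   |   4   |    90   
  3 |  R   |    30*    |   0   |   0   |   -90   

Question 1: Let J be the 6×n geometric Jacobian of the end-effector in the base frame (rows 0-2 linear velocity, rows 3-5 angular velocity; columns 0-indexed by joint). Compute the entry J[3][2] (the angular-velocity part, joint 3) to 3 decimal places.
axis z_2 = (0.4330,0.7500,0.5000); lever o_n−o_2 = (0.0000,0.0000,0.0000)
cross product → J_v[:, 2] = (0.0000,0.0000,0.0000)
J_ω[:, 2] = z_2
entry J[3][2] = 0.4330

0.433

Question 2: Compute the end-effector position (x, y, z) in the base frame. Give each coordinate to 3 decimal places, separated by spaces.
after link 1: o_1 = (1.0000, 1.7321, 0.0000)
after link 2: o_2 = (-1.4641, 5.4641, -3.4641)
after link 3: o_3 = (-1.4641, 5.4641, -3.4641)

-1.464 5.464 -3.464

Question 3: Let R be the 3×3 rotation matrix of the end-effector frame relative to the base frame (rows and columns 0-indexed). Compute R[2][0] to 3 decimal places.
-0.750

End-effector x-axis (col 0 of R) = (-0.2165,0.6250,-0.7500)
R[2][0] = -0.7500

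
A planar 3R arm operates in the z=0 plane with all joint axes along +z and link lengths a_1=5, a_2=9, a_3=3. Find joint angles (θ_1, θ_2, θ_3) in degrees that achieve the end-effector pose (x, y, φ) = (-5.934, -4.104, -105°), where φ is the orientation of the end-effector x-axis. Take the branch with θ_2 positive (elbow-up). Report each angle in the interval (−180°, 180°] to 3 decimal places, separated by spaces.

wrist centre = target − a_3·(cos φ, sin φ) = (-5.1575, -1.2062)
cos θ_2 = (28.0552−5²−9²)/(2·5·9) = -0.8661; θ_2 = 150.0032° (elbow-up)
β = atan2(-1.2062,-5.1575) = -166.8365°; ψ = atan2(4.4996,-2.7945) = 121.8425°
θ_1 = β − ψ = -288.6791°
θ_3 = φ − θ_1 − θ_2 = 33.6759° (wrapped to (-180°,180°])

71.321 150.003 33.676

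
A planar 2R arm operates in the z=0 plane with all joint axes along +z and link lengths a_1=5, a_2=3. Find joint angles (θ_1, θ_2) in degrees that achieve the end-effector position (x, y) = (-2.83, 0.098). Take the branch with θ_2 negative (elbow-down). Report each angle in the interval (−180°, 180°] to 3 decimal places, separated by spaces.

-150.000 -150.003

cos θ_2 = (8.0185−5²−3²)/(2·5·3) = -0.8660; θ_2 = -150.0028° (elbow-down)
β = atan2(0.0980,-2.8300) = 178.0167°; ψ = atan2(-1.4999,2.4019) = -31.9834°
θ_1 = β − ψ = 210.0001°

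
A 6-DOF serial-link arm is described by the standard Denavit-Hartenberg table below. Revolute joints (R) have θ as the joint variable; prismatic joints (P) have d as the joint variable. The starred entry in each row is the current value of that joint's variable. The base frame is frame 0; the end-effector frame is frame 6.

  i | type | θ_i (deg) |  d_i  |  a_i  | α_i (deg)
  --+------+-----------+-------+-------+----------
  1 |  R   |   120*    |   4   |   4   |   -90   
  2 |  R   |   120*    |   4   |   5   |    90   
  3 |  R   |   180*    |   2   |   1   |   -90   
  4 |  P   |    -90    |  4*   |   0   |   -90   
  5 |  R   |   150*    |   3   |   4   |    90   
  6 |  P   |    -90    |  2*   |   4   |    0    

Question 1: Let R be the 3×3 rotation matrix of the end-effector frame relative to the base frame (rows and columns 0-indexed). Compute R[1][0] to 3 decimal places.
-0.433

End-effector x-axis (col 0 of R) = (0.2500,-0.4330,-0.8660)
R[1][0] = -0.4330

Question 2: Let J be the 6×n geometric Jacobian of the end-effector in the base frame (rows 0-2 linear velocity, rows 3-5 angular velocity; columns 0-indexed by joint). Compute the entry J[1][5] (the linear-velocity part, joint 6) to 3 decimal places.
-0.058

prismatic axis z_5 = (-0.9665,-0.0580,-0.2500)
J_v[:, 5] = z_5; J_ω[:, 5] = (0,0,0)
entry J[1][5] = -0.0580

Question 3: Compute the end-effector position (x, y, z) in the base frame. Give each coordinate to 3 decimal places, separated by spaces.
-3.781 -0.915 -0.098

after link 1: o_1 = (-2.0000, 3.4641, 4.0000)
after link 2: o_2 = (-4.2141, -0.7010, -0.3301)
after link 3: o_3 = (-5.3301, 1.2321, -0.4641)
after link 4: o_4 = (-1.8660, 3.2321, -0.4641)
after link 5: o_5 = (-2.8481, 0.9330, 3.8660)
after link 6: o_6 = (-3.7811, -0.9151, -0.0981)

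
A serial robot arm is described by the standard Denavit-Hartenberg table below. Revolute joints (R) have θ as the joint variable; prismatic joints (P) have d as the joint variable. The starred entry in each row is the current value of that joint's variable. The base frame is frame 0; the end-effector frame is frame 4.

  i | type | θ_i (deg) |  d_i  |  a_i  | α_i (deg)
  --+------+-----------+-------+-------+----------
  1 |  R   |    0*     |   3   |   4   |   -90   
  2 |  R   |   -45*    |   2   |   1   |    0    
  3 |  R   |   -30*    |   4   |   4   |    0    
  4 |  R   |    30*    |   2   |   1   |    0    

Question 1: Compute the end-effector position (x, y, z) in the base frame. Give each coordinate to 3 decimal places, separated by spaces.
6.449 8.000 8.278

after link 1: o_1 = (4.0000, 0.0000, 3.0000)
after link 2: o_2 = (4.7071, 2.0000, 3.7071)
after link 3: o_3 = (5.7424, 6.0000, 7.5708)
after link 4: o_4 = (6.4495, 8.0000, 8.2779)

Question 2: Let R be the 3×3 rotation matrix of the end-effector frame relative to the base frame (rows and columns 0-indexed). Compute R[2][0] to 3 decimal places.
0.707

End-effector x-axis (col 0 of R) = (0.7071,-0.0000,0.7071)
R[2][0] = 0.7071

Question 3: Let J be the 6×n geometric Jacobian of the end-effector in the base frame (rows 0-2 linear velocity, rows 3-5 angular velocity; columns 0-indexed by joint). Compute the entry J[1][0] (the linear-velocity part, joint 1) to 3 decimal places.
6.449

axis z_0 = ẑ; lever o_n−o_0 = (6.4495,8.0000,8.2779)
cross product → J_v[:, 0] = (-8.0000,6.4495,0.0000)
J_ω[:, 0] = z_0
entry J[1][0] = 6.4495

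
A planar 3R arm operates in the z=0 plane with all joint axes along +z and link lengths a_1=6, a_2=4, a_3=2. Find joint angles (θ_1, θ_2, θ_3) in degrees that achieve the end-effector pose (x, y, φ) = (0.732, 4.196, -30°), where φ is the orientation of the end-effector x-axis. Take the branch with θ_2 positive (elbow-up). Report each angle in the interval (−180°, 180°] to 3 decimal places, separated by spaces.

60.001 120.002 149.997

wrist centre = target − a_3·(cos φ, sin φ) = (-1.0001, 5.1960)
cos θ_2 = (27.9985−6²−4²)/(2·6·4) = -0.5000; θ_2 = 120.0020° (elbow-up)
β = atan2(5.1960,-1.0001) = 100.8942°; ψ = atan2(3.4640,3.9999) = 40.8937°
θ_1 = β − ψ = 60.0006°
θ_3 = φ − θ_1 − θ_2 = 149.9974° (wrapped to (-180°,180°])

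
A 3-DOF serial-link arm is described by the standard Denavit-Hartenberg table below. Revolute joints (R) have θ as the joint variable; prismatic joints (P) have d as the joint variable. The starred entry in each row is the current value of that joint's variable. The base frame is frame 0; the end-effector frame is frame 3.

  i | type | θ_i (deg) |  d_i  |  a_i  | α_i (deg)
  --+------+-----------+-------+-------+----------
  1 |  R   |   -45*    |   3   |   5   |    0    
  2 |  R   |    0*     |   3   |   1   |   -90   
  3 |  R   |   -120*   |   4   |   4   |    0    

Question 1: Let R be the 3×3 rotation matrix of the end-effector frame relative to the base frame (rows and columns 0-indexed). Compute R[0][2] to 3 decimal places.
End-effector z-axis (col 2 of R) = (0.7071,0.7071,0.0000)
R[0][2] = 0.7071

0.707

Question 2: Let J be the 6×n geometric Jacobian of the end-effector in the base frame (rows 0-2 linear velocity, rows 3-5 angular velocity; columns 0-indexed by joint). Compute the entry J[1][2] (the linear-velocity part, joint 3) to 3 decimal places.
axis z_2 = (0.7071,0.7071,0.0000); lever o_n−o_2 = (1.4142,4.2426,3.4641)
cross product → J_v[:, 2] = (2.4495,-2.4495,2.0000)
J_ω[:, 2] = z_2
entry J[1][2] = -2.4495

-2.449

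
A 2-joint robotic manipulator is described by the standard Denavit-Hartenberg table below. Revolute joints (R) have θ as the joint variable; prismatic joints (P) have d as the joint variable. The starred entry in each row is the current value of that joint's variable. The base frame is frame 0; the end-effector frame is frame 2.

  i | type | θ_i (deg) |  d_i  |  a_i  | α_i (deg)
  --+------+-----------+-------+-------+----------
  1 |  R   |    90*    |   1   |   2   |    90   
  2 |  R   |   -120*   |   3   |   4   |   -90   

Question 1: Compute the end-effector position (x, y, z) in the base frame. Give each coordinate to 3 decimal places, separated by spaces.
after link 1: o_1 = (0.0000, 2.0000, 1.0000)
after link 2: o_2 = (3.0000, 0.0000, -2.4641)

3.000 0.000 -2.464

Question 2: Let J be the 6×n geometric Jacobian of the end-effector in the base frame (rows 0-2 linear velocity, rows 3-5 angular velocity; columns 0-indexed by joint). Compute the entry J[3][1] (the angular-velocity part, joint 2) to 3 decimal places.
1.000

axis z_1 = (1.0000,-0.0000,0.0000); lever o_n−o_1 = (3.0000,-2.0000,-3.4641)
cross product → J_v[:, 1] = (0.0000,3.4641,-2.0000)
J_ω[:, 1] = z_1
entry J[3][1] = 1.0000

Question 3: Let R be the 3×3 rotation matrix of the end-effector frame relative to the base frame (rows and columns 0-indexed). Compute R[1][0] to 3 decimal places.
End-effector x-axis (col 0 of R) = (0.0000,-0.5000,-0.8660)
R[1][0] = -0.5000

-0.500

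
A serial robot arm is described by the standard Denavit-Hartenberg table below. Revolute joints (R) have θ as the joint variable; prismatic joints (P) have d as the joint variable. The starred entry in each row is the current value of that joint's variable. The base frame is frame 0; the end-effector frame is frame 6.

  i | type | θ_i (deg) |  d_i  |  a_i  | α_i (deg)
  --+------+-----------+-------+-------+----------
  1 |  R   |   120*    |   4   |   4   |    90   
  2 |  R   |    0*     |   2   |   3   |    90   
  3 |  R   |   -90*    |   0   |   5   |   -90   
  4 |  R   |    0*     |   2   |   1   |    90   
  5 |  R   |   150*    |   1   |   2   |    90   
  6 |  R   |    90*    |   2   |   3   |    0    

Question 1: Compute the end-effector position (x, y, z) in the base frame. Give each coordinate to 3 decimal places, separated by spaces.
after link 1: o_1 = (-2.0000, 3.4641, 4.0000)
after link 2: o_2 = (-1.7679, 7.0622, 4.0000)
after link 3: o_3 = (-6.0981, 4.5622, 4.0000)
after link 4: o_4 = (-7.9641, 5.7942, 4.0000)
after link 5: o_5 = (-6.9641, 7.5263, 3.0000)
after link 6: o_6 = (-8.6962, 8.5263, -0.0000)

-8.696 8.526 -0.000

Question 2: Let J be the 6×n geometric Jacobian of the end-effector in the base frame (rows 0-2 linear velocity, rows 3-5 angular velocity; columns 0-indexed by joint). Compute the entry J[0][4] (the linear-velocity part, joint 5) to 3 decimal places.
axis z_4 = (0.0000,0.0000,-1.0000); lever o_n−o_4 = (-0.7321,2.7321,-4.0000)
cross product → J_v[:, 4] = (2.7321,0.7321,0.0000)
J_ω[:, 4] = z_4
entry J[0][4] = 2.7321

2.732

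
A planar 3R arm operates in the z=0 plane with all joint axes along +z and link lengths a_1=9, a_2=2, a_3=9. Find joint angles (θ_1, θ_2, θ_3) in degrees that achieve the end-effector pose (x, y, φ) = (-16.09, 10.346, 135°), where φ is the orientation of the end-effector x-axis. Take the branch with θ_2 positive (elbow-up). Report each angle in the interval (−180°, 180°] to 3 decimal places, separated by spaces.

150.000 45.008 -60.008

wrist centre = target − a_3·(cos φ, sin φ) = (-9.7260, 3.9820)
cos θ_2 = (110.4525−9²−2²)/(2·9·2) = 0.7070; θ_2 = 45.0076° (elbow-up)
β = atan2(3.9820,-9.7260) = 157.7348°; ψ = atan2(1.4144,10.4140) = 7.7344°
θ_1 = β − ψ = 150.0004°
θ_3 = φ − θ_1 − θ_2 = -60.0080° (wrapped to (-180°,180°])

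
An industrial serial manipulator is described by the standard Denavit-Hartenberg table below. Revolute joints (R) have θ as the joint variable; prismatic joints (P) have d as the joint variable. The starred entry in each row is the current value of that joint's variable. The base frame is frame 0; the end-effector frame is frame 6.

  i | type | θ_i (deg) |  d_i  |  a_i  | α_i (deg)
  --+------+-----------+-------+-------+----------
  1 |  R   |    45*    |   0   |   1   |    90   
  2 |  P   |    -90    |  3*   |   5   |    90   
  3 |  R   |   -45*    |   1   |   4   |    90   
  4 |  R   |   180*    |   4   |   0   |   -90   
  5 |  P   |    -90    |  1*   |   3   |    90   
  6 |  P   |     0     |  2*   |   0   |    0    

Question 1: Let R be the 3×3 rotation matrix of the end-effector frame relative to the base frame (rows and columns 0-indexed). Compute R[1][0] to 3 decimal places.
0.500

End-effector x-axis (col 0 of R) = (-0.5000,0.5000,0.7071)
R[1][0] = 0.5000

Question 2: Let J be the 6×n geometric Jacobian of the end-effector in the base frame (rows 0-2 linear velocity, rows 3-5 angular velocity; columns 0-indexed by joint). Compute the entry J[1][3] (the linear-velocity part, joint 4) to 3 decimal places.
axis z_3 = (-0.5000,0.5000,0.7071); lever o_n−o_3 = (-3.7929,5.2071,3.5355)
cross product → J_v[:, 3] = (-1.9142,-0.9142,-0.7071)
J_ω[:, 3] = z_3
entry J[1][3] = -0.9142

-0.914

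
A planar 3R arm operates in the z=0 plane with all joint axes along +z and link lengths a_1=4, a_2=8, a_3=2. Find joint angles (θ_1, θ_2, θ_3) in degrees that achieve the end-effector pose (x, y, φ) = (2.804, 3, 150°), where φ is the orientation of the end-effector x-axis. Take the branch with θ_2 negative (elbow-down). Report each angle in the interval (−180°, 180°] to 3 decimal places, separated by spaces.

wrist centre = target − a_3·(cos φ, sin φ) = (4.5361, 2.0000)
cos θ_2 = (24.5758−4²−8²)/(2·4·8) = -0.8660; θ_2 = -149.9975° (elbow-down)
β = atan2(2.0000,4.5361) = 23.7933°; ψ = atan2(-4.0003,-2.9280) = -126.2024°
θ_1 = β − ψ = 149.9956°
θ_3 = φ − θ_1 − θ_2 = 150.0019° (wrapped to (-180°,180°])

149.996 -149.998 150.002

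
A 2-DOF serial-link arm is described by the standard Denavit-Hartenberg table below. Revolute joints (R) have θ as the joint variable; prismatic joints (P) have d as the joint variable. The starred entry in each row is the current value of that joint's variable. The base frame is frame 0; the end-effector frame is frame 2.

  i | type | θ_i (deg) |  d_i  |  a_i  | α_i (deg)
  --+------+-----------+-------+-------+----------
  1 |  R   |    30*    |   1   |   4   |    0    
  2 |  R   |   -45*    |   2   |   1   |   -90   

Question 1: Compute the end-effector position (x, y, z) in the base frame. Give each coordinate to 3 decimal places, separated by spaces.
after link 1: o_1 = (3.4641, 2.0000, 1.0000)
after link 2: o_2 = (4.4300, 1.7412, 3.0000)

4.430 1.741 3.000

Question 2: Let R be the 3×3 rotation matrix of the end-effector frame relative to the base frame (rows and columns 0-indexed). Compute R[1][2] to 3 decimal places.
End-effector z-axis (col 2 of R) = (0.2588,0.9659,0.0000)
R[1][2] = 0.9659

0.966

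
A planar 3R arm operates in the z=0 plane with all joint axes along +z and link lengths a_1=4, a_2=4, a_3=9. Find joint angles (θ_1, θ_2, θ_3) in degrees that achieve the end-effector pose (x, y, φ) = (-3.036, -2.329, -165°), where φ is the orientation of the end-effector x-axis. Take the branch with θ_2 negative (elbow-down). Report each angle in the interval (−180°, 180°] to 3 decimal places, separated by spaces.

44.999 -89.990 -120.009

wrist centre = target − a_3·(cos φ, sin φ) = (5.6573, 0.0004)
cos θ_2 = (32.0054−4²−4²)/(2·4·4) = 0.0002; θ_2 = -89.9903° (elbow-down)
β = atan2(0.0004,5.6573) = 0.0038°; ψ = atan2(-4.0000,4.0007) = -44.9952°
θ_1 = β − ψ = 44.9989°
θ_3 = φ − θ_1 − θ_2 = -120.0086° (wrapped to (-180°,180°])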